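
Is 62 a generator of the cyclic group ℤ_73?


g generates ℤ_n iff gcd(g, n) = 1
gcd(62, 73) = 1
Since gcd = 1, 62 is a generator.

Yes, 62 generates ℤ_73


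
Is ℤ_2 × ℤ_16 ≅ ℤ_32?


Comparing ℤ_2 × ℤ_16 and ℤ_32:
gcd(2,16) = 2 ≠ 1. Max element order in ℤ_2×ℤ_16 is lcm(2,16) = 16 < 32, so it has no element of order 32

No, ℤ_2 × ℤ_16 ≇ ℤ_32


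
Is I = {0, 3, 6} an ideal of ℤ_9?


Check ideal conditions for I = {0, 3, 6} in ℤ_9:
(1) I is an additive subgroup? Yes
(2) For r ∈ ℤ_9 and a ∈ I: r·a ∈ I? Yes

Yes, I is an ideal of ℤ_9


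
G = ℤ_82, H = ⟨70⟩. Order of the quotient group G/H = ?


|⟨70⟩| = n / gcd(70, 82) = 82 / 2 = 41
H is normal (ℤ_82 is abelian).
|G/H| = |G| / |H| = 82 / 41 = 2

|G/H| = 2


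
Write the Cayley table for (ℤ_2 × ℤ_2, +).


Elements: {(0,0), (0,1), (1,0), (1,1)}
Operation: componentwise addition mod (2, 2)
Entry (a, b) = ((a₁+b₁) mod 2, (a₂+b₂) mod 2)

Cayley table:
      | (0,0) | (0,1) | (1,0) | (1,1)
(0,0) | (0,0) | (0,1) | (1,0) | (1,1)
(0,1) | (0,1) | (0,0) | (1,1) | (1,0)
(1,0) | (1,0) | (1,1) | (0,0) | (0,1)
(1,1) | (1,1) | (1,0) | (0,1) | (0,0)


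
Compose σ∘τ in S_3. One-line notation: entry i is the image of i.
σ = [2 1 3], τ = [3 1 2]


σ∘τ: apply τ first, then σ
1 →τ 3 →σ 3
2 →τ 1 →σ 2
3 →τ 2 →σ 1

σ∘τ = [3 2 1]


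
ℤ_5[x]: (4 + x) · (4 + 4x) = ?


Expand and collect like terms; reduce coefficients mod 5:
x^0: 4·4 = 16 ≡ 1 (mod 5)
x^1: 4·4 + 1·4 = 20 ≡ 0 (mod 5)
x^2: 1·4 = 4 ≡ 4 (mod 5)
Result: 1 + 4x^2

f · g = 1 + 4x^2


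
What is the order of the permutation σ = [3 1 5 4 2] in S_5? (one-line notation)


Cycle decomposition: (1 3 5 2)
Cycle lengths: 4
Order = lcm(4) = 4

ord(σ) = 4


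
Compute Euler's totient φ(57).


Factor n: 57 = 3 × 19
φ(n) = n · ∏(1 - 1/p) over distinct primes p | n
φ(57) = 57 · (1 - 1/3) · (1 - 1/19) = 36

φ(57) = 36


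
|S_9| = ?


|S_n| = n! (number of permutations of n symbols)
|S_9| = 9! = 362880

|S_9| = 362880


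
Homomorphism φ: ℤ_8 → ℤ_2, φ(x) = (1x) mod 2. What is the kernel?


Kernel = preimage of identity
ker(φ) = {x ∈ ℤ_8 : 1x ≡ 0 (mod 2)}. Since 2 | 8, φ is well-defined. The kernel is the cyclic subgroup ⟨2⟩ of ℤ_8 (order 4), i.e. {0, 2, 4, 6}

ker(φ) = {0, 2, 4, 6}


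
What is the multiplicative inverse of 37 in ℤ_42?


Use the extended Euclidean algorithm to write 1 = 37·s + 42·t; then s mod 42 is the inverse.
Euclidean algorithm:
  37 = 0·42 + 37
  42 = 1·37 + 5
  37 = 7·5 + 2
  5 = 2·2 + 1
  2 = 2·1 + 0
gcd(37,42) = 1
Back-substitution gives: 37·(-17) + 42·(15) = 1
So 37⁻¹ ≡ -17 ≡ 25 (mod 42)
Check: 37 × 25 = 925 ≡ 1 (mod 42) ✓

37⁻¹ ≡ 25 (mod 42)


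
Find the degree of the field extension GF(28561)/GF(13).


GF(28561) = GF(13^4), so the extension degree is 4

[GF(28561)/GF(13)] = 4


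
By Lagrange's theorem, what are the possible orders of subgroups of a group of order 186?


Lagrange's theorem: |H| divides |G|
|G| = 186
Divisors of 186: 1, 2, 3, 6, 31, 62, 93, 186

Possible subgroup orders: {1, 2, 3, 6, 31, 62, 93, 186}


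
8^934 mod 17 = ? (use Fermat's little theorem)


Fermat's little theorem: if p is prime and gcd(a,p)=1, then a^(p-1) ≡ 1 (mod p)
p = 17 is prime, gcd(8,17) = 1
Reduce exponent: 934 mod 16 = 6
So 8^934 ≡ 8^6 (mod 17)
8^6 mod 17 = 4

8^934 ≡ 4 (mod 17)


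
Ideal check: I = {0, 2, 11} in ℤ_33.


Check ideal conditions for I = {0, 2, 11} in ℤ_33:
(1) I is an additive subgroup? No
(2) For r ∈ ℤ_33 and a ∈ I: r·a ∈ I? No  [counterexample: r=2, a=2, r·a mod 33 = 4 ∉ I]

No, I is not an ideal of ℤ_33


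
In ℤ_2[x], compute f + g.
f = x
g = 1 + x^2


Add coefficients mod 2:
x^0: 0 + 1 = 1 (mod 2)
x^1: 1 + 0 = 1 (mod 2)
x^2: 0 + 1 = 1 (mod 2)
Result: 1 + x + x^2

f + g = 1 + x + x^2


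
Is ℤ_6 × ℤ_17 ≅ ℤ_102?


Comparing ℤ_6 × ℤ_17 and ℤ_102:
gcd(6,17) = 1, so ℤ_6 × ℤ_17 ≅ ℤ_102 (CRT)

Yes, ℤ_6 × ℤ_17 ≅ ℤ_102


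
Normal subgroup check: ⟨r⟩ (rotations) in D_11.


H = ⟨r⟩ (rotations) in D_11
The rotation subgroup ⟨r⟩ has index 2 in D_11, so it is normal

Yes, normal subgroup


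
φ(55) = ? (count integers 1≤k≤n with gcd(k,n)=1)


Factor n: 55 = 5 × 11
φ(n) = n · ∏(1 - 1/p) over distinct primes p | n
φ(55) = 55 · (1 - 1/5) · (1 - 1/11) = 40

φ(55) = 40


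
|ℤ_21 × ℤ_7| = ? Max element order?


|ℤ_21 × ℤ_7| = 21 × 7 = 147
Max element order = lcm(21,7) = 21
Cyclic? No (gcd=7)

|ℤ_21×ℤ_7| = 147, max element order = 21


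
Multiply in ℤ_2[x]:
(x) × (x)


Expand and collect like terms; reduce coefficients mod 2:
x^0: 0·0 = 0 ≡ 0 (mod 2)
x^1: 0·1 + 1·0 = 0 ≡ 0 (mod 2)
x^2: 1·1 = 1 ≡ 1 (mod 2)
Result: x^2

f · g = x^2


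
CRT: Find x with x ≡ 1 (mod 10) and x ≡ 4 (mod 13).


m₁ = 10, m₂ = 13, gcd = 1, so CRT applies. M = m₁·m₂ = 130
Let M₁ = M/m₁ = 13, M₂ = M/m₂ = 10
Find y₁ ≡ M₁⁻¹ (mod m₁): 13⁻¹ ≡ 7 (mod 10)
Find y₂ ≡ M₂⁻¹ (mod m₂): 10⁻¹ ≡ 4 (mod 13)
x = a₁·M₁·y₁ + a₂·M₂·y₂ = 1·13·7 + 4·10·4 = 251
Reduce mod 130: x ≡ 121
Check: 121 mod 10 = 1 ✓, 121 mod 13 = 4 ✓

x ≡ 121 (mod 130)


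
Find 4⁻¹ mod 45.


Use the extended Euclidean algorithm to write 1 = 4·s + 45·t; then s mod 45 is the inverse.
Euclidean algorithm:
  4 = 0·45 + 4
  45 = 11·4 + 1
  4 = 4·1 + 0
gcd(4,45) = 1
Back-substitution gives: 4·(-11) + 45·(1) = 1
So 4⁻¹ ≡ -11 ≡ 34 (mod 45)
Check: 4 × 34 = 136 ≡ 1 (mod 45) ✓

4⁻¹ ≡ 34 (mod 45)


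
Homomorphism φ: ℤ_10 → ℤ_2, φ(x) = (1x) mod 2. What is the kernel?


Kernel = preimage of identity
ker(φ) = {x ∈ ℤ_10 : 1x ≡ 0 (mod 2)}. Since 2 | 10, φ is well-defined. The kernel is the cyclic subgroup ⟨2⟩ of ℤ_10 (order 5), i.e. {0, 2, 4, 6, 8}

ker(φ) = {0, 2, 4, 6, 8}


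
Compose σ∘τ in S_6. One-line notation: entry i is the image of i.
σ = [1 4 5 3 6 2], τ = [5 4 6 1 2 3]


σ∘τ: apply τ first, then σ
1 →τ 5 →σ 6
2 →τ 4 →σ 3
3 →τ 6 →σ 2
4 →τ 1 →σ 1
5 →τ 2 →σ 4
6 →τ 3 →σ 5

σ∘τ = [6 3 2 1 4 5]


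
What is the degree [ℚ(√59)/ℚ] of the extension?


√59 has minimal polynomial x² - 59 (irreducible over ℚ since 59 is squarefree)

[ℚ(√59)/ℚ] = 2


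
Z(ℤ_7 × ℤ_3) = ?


Z(G) = {g ∈ G | gx = xg for all x ∈ G}
Direct product of abelian groups is abelian, so Z(G) = G

Z(ℤ_7 × ℤ_3) = ℤ_7 × ℤ_3


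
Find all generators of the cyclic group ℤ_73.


g generates ℤ_n iff gcd(g,n) = 1
Prime factors of 73: 73
Generators are g ∈ {1,...,72} not divisible by any of these primes.
Generators: {1, 2, 3, 4, 5, 6, 7, 8, 9, 10, 11, 12, 13, 14, 15, 16, 17, 18, 19, 20, 21, 22, 23, 24, 25, 26, 27, 28, 29, 30, 31, 32, 33, 34, 35, 36, 37, 38, 39, 40, 41, 42, 43, 44, 45, 46, 47, 48, 49, 50, 51, 52, 53, 54, 55, 56, 57, 58, 59, 60, 61, 62, 63, 64, 65, 66, 67, 68, 69, 70, 71, 72}
Number of generators = φ(73) = 72

Generators of ℤ_73 = {1, 2, 3, 4, 5, 6, 7, 8, 9, 10, 11, 12, 13, 14, 15, 16, 17, 18, 19, 20, 21, 22, 23, 24, 25, 26, 27, 28, 29, 30, 31, 32, 33, 34, 35, 36, 37, 38, 39, 40, 41, 42, 43, 44, 45, 46, 47, 48, 49, 50, 51, 52, 53, 54, 55, 56, 57, 58, 59, 60, 61, 62, 63, 64, 65, 66, 67, 68, 69, 70, 71, 72}


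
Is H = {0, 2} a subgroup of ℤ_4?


Subgroup test for H = {0, 2} in (ℤ_4, +):
(1) 0 ∈ H? Yes
(2) Closure: for all a,b ∈ H, (a+b) mod 4 ∈ H? Yes
(3) Inverses: for all a ∈ H, -a mod 4 ∈ H? Yes

Yes, H is a subgroup of ℤ_4


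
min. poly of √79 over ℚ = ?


√79 satisfies x² - 79 = 0, irreducible over ℚ since 79 is squarefree

Minimal polynomial: x² - 79


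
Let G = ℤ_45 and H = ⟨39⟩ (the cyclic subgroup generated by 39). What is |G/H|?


|⟨39⟩| = n / gcd(39, 45) = 45 / 3 = 15
H is normal (ℤ_45 is abelian).
|G/H| = |G| / |H| = 45 / 15 = 3

|G/H| = 3


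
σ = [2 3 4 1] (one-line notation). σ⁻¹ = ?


To find σ⁻¹, swap domain and range:
σ(1) = 2 → σ⁻¹(2) = 1
σ(2) = 3 → σ⁻¹(3) = 2
σ(3) = 4 → σ⁻¹(4) = 3
σ(4) = 1 → σ⁻¹(1) = 4

σ⁻¹ = [4 1 2 3]


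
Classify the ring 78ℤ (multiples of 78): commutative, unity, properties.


78ℤ is a commutative ring under +,× but has no multiplicative identity (1 ∉ 78ℤ); it has no zero divisors, but without unity it is not an integral domain
Commutative: Yes
Integral domain: No
Has unity: No

78ℤ (multiples of 78): Commutative=Yes, Unity=No


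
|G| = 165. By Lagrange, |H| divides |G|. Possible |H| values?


Lagrange's theorem: |H| divides |G|
|G| = 165
Divisors of 165: 1, 3, 5, 11, 15, 33, 55, 165

Possible subgroup orders: {1, 3, 5, 11, 15, 33, 55, 165}


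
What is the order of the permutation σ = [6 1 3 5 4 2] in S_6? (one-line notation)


Cycle decomposition: (1 6 2) (4 5)
Cycle lengths: 3, 2
Order = lcm(3, 2) = 6

ord(σ) = 6


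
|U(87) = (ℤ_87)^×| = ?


U(n) is the group of units mod n; |U(n)| = φ(n)
|U(87)| = φ(87) = 56

|U(87) = (ℤ_87)^×| = 56


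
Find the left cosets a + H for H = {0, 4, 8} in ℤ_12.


H = {0, 4, 8}, |H| = 3
Number of cosets = |G|/|H| = 12/3 = 4
0 + H = {0, 4, 8}
1 + H = {1, 5, 9}
2 + H = {2, 6, 10}
3 + H = {3, 7, 11}

Cosets: 0+H={0,4,8}; 1+H={1,5,9}; 2+H={2,6,10}; 3+H={3,7,11}


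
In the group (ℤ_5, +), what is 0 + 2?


Operation: addition mod 5
0 + 2 = (a + b) mod 5 with a = 0, b = 2

0 + 2 = 2


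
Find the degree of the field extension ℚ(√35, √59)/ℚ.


[ℚ(√35,√59):ℚ] = [ℚ(√35,√59):ℚ(√35)]·[ℚ(√35):ℚ] = 2·2 = 4

[ℚ(√35, √59)/ℚ] = 4


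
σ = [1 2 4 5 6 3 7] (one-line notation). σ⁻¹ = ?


To find σ⁻¹, swap domain and range:
σ(1) = 1 → σ⁻¹(1) = 1
σ(2) = 2 → σ⁻¹(2) = 2
σ(3) = 4 → σ⁻¹(4) = 3
σ(4) = 5 → σ⁻¹(5) = 4
σ(5) = 6 → σ⁻¹(6) = 5
σ(6) = 3 → σ⁻¹(3) = 6
σ(7) = 7 → σ⁻¹(7) = 7

σ⁻¹ = [1 2 6 3 4 5 7]


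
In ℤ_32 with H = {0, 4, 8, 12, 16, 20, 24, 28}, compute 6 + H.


6 + H = {6 + h (mod 32) : h ∈ H}
6+0=6, 6+4=10, 6+8=14, 6+12=18, 6+16=22, 6+20=26, 6+24=30, 6+28=2
6 + H = {2, 6, 10, 14, 18, 22, 26, 30} = 2 + H

6 + H = {2, 6, 10, 14, 18, 22, 26, 30}


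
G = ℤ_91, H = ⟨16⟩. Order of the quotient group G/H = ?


|⟨16⟩| = n / gcd(16, 91) = 91 / 1 = 91
H is normal (ℤ_91 is abelian).
|G/H| = |G| / |H| = 91 / 91 = 1

|G/H| = 1


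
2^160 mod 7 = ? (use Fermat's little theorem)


Fermat's little theorem: if p is prime and gcd(a,p)=1, then a^(p-1) ≡ 1 (mod p)
p = 7 is prime, gcd(2,7) = 1
Reduce exponent: 160 mod 6 = 4
So 2^160 ≡ 2^4 (mod 7)
2^4 mod 7 = 2

2^160 ≡ 2 (mod 7)


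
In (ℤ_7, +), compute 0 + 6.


Operation: addition mod 7
0 + 6 = (a + b) mod 7 with a = 0, b = 6

0 + 6 = 6


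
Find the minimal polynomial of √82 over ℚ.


√82 satisfies x² - 82 = 0, irreducible over ℚ since 82 is squarefree

Minimal polynomial: x² - 82


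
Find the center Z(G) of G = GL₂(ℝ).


Z(G) = {g ∈ G | gx = xg for all x ∈ G}
Only scalar multiples of the identity commute with all invertible matrices

Z(GL₂(ℝ)) = {aI : a ∈ ℝ, a ≠ 0}


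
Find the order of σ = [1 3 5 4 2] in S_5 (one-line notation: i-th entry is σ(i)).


Cycle decomposition: (2 3 5)
Cycle lengths: 3
Order = lcm(3) = 3

ord(σ) = 3


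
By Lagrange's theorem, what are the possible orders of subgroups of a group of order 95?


Lagrange's theorem: |H| divides |G|
|G| = 95
Divisors of 95: 1, 5, 19, 95

Possible subgroup orders: {1, 5, 19, 95}


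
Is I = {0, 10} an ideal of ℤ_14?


Check ideal conditions for I = {0, 10} in ℤ_14:
(1) I is an additive subgroup? No
(2) For r ∈ ℤ_14 and a ∈ I: r·a ∈ I? No  [counterexample: r=2, a=10, r·a mod 14 = 6 ∉ I]

No, I is not an ideal of ℤ_14


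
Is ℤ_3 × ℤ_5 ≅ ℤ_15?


Comparing ℤ_3 × ℤ_5 and ℤ_15:
gcd(3,5) = 1, so ℤ_3 × ℤ_5 ≅ ℤ_15 (CRT)

Yes, ℤ_3 × ℤ_5 ≅ ℤ_15


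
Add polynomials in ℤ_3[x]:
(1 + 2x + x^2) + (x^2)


Add coefficients mod 3:
x^0: 1 + 0 = 1 (mod 3)
x^1: 2 + 0 = 2 (mod 3)
x^2: 1 + 1 = 2 (mod 3)
Result: 1 + 2x + 2x^2

f + g = 1 + 2x + 2x^2


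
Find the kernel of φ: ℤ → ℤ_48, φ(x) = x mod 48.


Kernel = preimage of identity
ker(φ) = {x ∈ ℤ : x ≡ 0 (mod 48)} = 48ℤ = {0, ±48, ±96, ...}

ker(φ) = 48ℤ


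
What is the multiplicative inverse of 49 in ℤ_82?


Use the extended Euclidean algorithm to write 1 = 49·s + 82·t; then s mod 82 is the inverse.
Euclidean algorithm:
  49 = 0·82 + 49
  82 = 1·49 + 33
  49 = 1·33 + 16
  33 = 2·16 + 1
  16 = 16·1 + 0
gcd(49,82) = 1
Back-substitution gives: 49·(-5) + 82·(3) = 1
So 49⁻¹ ≡ -5 ≡ 77 (mod 82)
Check: 49 × 77 = 3773 ≡ 1 (mod 82) ✓

49⁻¹ ≡ 77 (mod 82)


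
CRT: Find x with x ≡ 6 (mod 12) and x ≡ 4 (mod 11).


m₁ = 12, m₂ = 11, gcd = 1, so CRT applies. M = m₁·m₂ = 132
Let M₁ = M/m₁ = 11, M₂ = M/m₂ = 12
Find y₁ ≡ M₁⁻¹ (mod m₁): 11⁻¹ ≡ 11 (mod 12)
Find y₂ ≡ M₂⁻¹ (mod m₂): 12⁻¹ ≡ 1 (mod 11)
x = a₁·M₁·y₁ + a₂·M₂·y₂ = 6·11·11 + 4·12·1 = 774
Reduce mod 132: x ≡ 114
Check: 114 mod 12 = 6 ✓, 114 mod 11 = 4 ✓

x ≡ 114 (mod 132)


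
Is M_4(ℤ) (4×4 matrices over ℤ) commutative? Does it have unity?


Matrix multiplication is non-commutative for n ≥ 2; the identity matrix I is the unity; singular matrices give zero divisors, so not an integral domain
Commutative: No
Integral domain: No
Has unity: Yes

M_4(ℤ) (4×4 matrices over ℤ): Commutative=No, Unity=Yes


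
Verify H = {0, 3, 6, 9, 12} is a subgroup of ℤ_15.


Subgroup test for H = {0, 3, 6, 9, 12} in (ℤ_15, +):
(1) 0 ∈ H? Yes
(2) Closure: for all a,b ∈ H, (a+b) mod 15 ∈ H? Yes
(3) Inverses: for all a ∈ H, -a mod 15 ∈ H? Yes

Yes, H is a subgroup of ℤ_15


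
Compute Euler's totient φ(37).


Factor n: 37 = 37
φ(n) = n · ∏(1 - 1/p) over distinct primes p | n
φ(37) = 37 · (1 - 1/37) = 36

φ(37) = 36


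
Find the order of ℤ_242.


ℤ_n has n elements.

|ℤ_242| = 242


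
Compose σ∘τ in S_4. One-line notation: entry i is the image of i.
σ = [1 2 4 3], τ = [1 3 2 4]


σ∘τ: apply τ first, then σ
1 →τ 1 →σ 1
2 →τ 3 →σ 4
3 →τ 2 →σ 2
4 →τ 4 →σ 3

σ∘τ = [1 4 2 3]


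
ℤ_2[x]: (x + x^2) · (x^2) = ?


Expand and collect like terms; reduce coefficients mod 2:
x^0: 0·0 = 0 ≡ 0 (mod 2)
x^1: 0·0 + 1·0 = 0 ≡ 0 (mod 2)
x^2: 0·1 + 1·0 + 1·0 = 0 ≡ 0 (mod 2)
x^3: 1·1 + 1·0 = 1 ≡ 1 (mod 2)
x^4: 1·1 = 1 ≡ 1 (mod 2)
Result: x^3 + x^4

f · g = x^3 + x^4


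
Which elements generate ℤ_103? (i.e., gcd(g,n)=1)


g generates ℤ_n iff gcd(g,n) = 1
Prime factors of 103: 103
Generators are g ∈ {1,...,102} not divisible by any of these primes.
Generators: {1, 2, 3, 4, 5, 6, 7, 8, 9, 10, 11, 12, 13, 14, 15, 16, 17, 18, 19, 20, 21, 22, 23, 24, 25, 26, 27, 28, 29, 30, 31, 32, 33, 34, 35, 36, 37, 38, 39, 40, 41, 42, 43, 44, 45, 46, 47, 48, 49, 50, 51, 52, 53, 54, 55, 56, 57, 58, 59, 60, 61, 62, 63, 64, 65, 66, 67, 68, 69, 70, 71, 72, 73, 74, 75, 76, 77, 78, 79, 80, 81, 82, 83, 84, 85, 86, 87, 88, 89, 90, 91, 92, 93, 94, 95, 96, 97, 98, 99, 100, 101, 102}
Number of generators = φ(103) = 102

Generators of ℤ_103 = {1, 2, 3, 4, 5, 6, 7, 8, 9, 10, 11, 12, 13, 14, 15, 16, 17, 18, 19, 20, 21, 22, 23, 24, 25, 26, 27, 28, 29, 30, 31, 32, 33, 34, 35, 36, 37, 38, 39, 40, 41, 42, 43, 44, 45, 46, 47, 48, 49, 50, 51, 52, 53, 54, 55, 56, 57, 58, 59, 60, 61, 62, 63, 64, 65, 66, 67, 68, 69, 70, 71, 72, 73, 74, 75, 76, 77, 78, 79, 80, 81, 82, 83, 84, 85, 86, 87, 88, 89, 90, 91, 92, 93, 94, 95, 96, 97, 98, 99, 100, 101, 102}


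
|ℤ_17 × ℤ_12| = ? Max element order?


|ℤ_17 × ℤ_12| = 17 × 12 = 204
Max element order = lcm(17,12) = 204
Cyclic? Yes (gcd=1)

|ℤ_17×ℤ_12| = 204, max element order = 204


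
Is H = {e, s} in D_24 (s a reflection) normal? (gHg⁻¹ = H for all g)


H = {e, s} in D_24 (s a reflection)
r·s·r⁻¹ = sr⁻² ≠ s for n ≥ 3, so {e, s} is not closed under conjugation

No, not a normal subgroup


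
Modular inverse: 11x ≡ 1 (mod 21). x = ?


Use the extended Euclidean algorithm to write 1 = 11·s + 21·t; then s mod 21 is the inverse.
Euclidean algorithm:
  11 = 0·21 + 11
  21 = 1·11 + 10
  11 = 1·10 + 1
  10 = 10·1 + 0
gcd(11,21) = 1
Back-substitution gives: 11·(2) + 21·(-1) = 1
So 11⁻¹ ≡ 2 ≡ 2 (mod 21)
Check: 11 × 2 = 22 ≡ 1 (mod 21) ✓

11⁻¹ ≡ 2 (mod 21)


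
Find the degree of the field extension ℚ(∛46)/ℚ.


∛46 has minimal polynomial x³ - 46 (irreducible over ℚ since 46 is not a perfect cube)

[ℚ(∛46)/ℚ] = 3


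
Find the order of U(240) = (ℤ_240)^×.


U(n) is the group of units mod n; |U(n)| = φ(n)
|U(240)| = φ(240) = 64

|U(240) = (ℤ_240)^×| = 64


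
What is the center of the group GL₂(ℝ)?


Z(G) = {g ∈ G | gx = xg for all x ∈ G}
Only scalar multiples of the identity commute with all invertible matrices

Z(GL₂(ℝ)) = {aI : a ∈ ℝ, a ≠ 0}


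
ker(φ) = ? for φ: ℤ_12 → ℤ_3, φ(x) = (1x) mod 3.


Kernel = preimage of identity
ker(φ) = {x ∈ ℤ_12 : 1x ≡ 0 (mod 3)}. Since 3 | 12, φ is well-defined. The kernel is the cyclic subgroup ⟨3⟩ of ℤ_12 (order 4), i.e. {0, 3, 6, 9}

ker(φ) = {0, 3, 6, 9}


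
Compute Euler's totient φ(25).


φ(n) = count of k ∈ {1,...,n} with gcd(k,n)=1
Coprimes to 25: {1, 2, 3, 4, 6, 7, 8, 9, 11, 12, 13, 14, 16, 17, 18, 19, 21, 22, 23, 24}
Count: 20

φ(25) = 20


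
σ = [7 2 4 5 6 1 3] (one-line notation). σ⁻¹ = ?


To find σ⁻¹, swap domain and range:
σ(1) = 7 → σ⁻¹(7) = 1
σ(2) = 2 → σ⁻¹(2) = 2
σ(3) = 4 → σ⁻¹(4) = 3
σ(4) = 5 → σ⁻¹(5) = 4
σ(5) = 6 → σ⁻¹(6) = 5
σ(6) = 1 → σ⁻¹(1) = 6
σ(7) = 3 → σ⁻¹(3) = 7

σ⁻¹ = [6 2 7 3 4 5 1]


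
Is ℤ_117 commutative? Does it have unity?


ℤ_117 is a commutative ring with unity 1; 117 = 3×39 is composite, so 3·39 ≡ 0 gives zero divisors (not an integral domain)
Commutative: Yes
Integral domain: No
Has unity: Yes

ℤ_117: Commutative=Yes, Unity=Yes


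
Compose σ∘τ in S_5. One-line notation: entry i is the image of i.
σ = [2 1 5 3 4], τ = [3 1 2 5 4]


σ∘τ: apply τ first, then σ
1 →τ 3 →σ 5
2 →τ 1 →σ 2
3 →τ 2 →σ 1
4 →τ 5 →σ 4
5 →τ 4 →σ 3

σ∘τ = [5 2 1 4 3]


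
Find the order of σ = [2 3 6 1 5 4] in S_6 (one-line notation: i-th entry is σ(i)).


Cycle decomposition: (1 2 3 6 4)
Cycle lengths: 5
Order = lcm(5) = 5

ord(σ) = 5


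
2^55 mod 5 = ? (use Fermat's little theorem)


Fermat's little theorem: if p is prime and gcd(a,p)=1, then a^(p-1) ≡ 1 (mod p)
p = 5 is prime, gcd(2,5) = 1
Reduce exponent: 55 mod 4 = 3
So 2^55 ≡ 2^3 (mod 5)
2^3 mod 5 = 3

2^55 ≡ 3 (mod 5)


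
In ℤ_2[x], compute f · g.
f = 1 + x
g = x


Expand and collect like terms; reduce coefficients mod 2:
x^0: 1·0 = 0 ≡ 0 (mod 2)
x^1: 1·1 + 1·0 = 1 ≡ 1 (mod 2)
x^2: 1·1 = 1 ≡ 1 (mod 2)
Result: x + x^2

f · g = x + x^2


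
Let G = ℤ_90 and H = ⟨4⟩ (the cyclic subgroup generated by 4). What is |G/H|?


|⟨4⟩| = n / gcd(4, 90) = 90 / 2 = 45
H is normal (ℤ_90 is abelian).
|G/H| = |G| / |H| = 90 / 45 = 2

|G/H| = 2


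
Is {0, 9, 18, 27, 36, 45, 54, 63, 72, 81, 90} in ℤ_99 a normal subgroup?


H = {0, 9, 18, 27, 36, 45, 54, 63, 72, 81, 90} in ℤ_99
ℤ_99 is abelian; every subgroup of an abelian group is normal

Yes, normal subgroup


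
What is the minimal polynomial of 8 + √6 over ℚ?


Let α = 8 + √6. Then α - 8 = √6, so (α - 8)² = 6, giving α² - 16α + 58 = 0. Degree 2 and α ∉ ℚ, so this is the minimal polynomial.

Minimal polynomial: x² - 16x + 58


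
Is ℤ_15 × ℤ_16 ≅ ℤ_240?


Comparing ℤ_15 × ℤ_16 and ℤ_240:
gcd(15,16) = 1, so ℤ_15 × ℤ_16 ≅ ℤ_240 (CRT)

Yes, ℤ_15 × ℤ_16 ≅ ℤ_240


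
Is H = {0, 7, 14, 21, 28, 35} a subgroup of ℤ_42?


Subgroup test for H = {0, 7, 14, 21, 28, 35} in (ℤ_42, +):
(1) 0 ∈ H? Yes
(2) Closure: for all a,b ∈ H, (a+b) mod 42 ∈ H? Yes
(3) Inverses: for all a ∈ H, -a mod 42 ∈ H? Yes

Yes, H is a subgroup of ℤ_42


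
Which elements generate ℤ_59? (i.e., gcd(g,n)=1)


g generates ℤ_n iff gcd(g,n) = 1
Prime factors of 59: 59
Generators are g ∈ {1,...,58} not divisible by any of these primes.
Generators: {1, 2, 3, 4, 5, 6, 7, 8, 9, 10, 11, 12, 13, 14, 15, 16, 17, 18, 19, 20, 21, 22, 23, 24, 25, 26, 27, 28, 29, 30, 31, 32, 33, 34, 35, 36, 37, 38, 39, 40, 41, 42, 43, 44, 45, 46, 47, 48, 49, 50, 51, 52, 53, 54, 55, 56, 57, 58}
Number of generators = φ(59) = 58

Generators of ℤ_59 = {1, 2, 3, 4, 5, 6, 7, 8, 9, 10, 11, 12, 13, 14, 15, 16, 17, 18, 19, 20, 21, 22, 23, 24, 25, 26, 27, 28, 29, 30, 31, 32, 33, 34, 35, 36, 37, 38, 39, 40, 41, 42, 43, 44, 45, 46, 47, 48, 49, 50, 51, 52, 53, 54, 55, 56, 57, 58}


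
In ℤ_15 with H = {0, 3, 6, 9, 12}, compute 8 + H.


8 + H = {8 + h (mod 15) : h ∈ H}
8+0=8, 8+3=11, 8+6=14, 8+9=2, 8+12=5
8 + H = {2, 5, 8, 11, 14} = 2 + H

8 + H = {2, 5, 8, 11, 14}


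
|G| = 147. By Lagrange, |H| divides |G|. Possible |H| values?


Lagrange's theorem: |H| divides |G|
|G| = 147
Divisors of 147: 1, 3, 7, 21, 49, 147

Possible subgroup orders: {1, 3, 7, 21, 49, 147}


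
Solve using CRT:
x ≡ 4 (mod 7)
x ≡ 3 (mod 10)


m₁ = 7, m₂ = 10, gcd = 1, so CRT applies. M = m₁·m₂ = 70
Let M₁ = M/m₁ = 10, M₂ = M/m₂ = 7
Find y₁ ≡ M₁⁻¹ (mod m₁): 10⁻¹ ≡ 5 (mod 7)
Find y₂ ≡ M₂⁻¹ (mod m₂): 7⁻¹ ≡ 3 (mod 10)
x = a₁·M₁·y₁ + a₂·M₂·y₂ = 4·10·5 + 3·7·3 = 263
Reduce mod 70: x ≡ 53
Check: 53 mod 7 = 4 ✓, 53 mod 10 = 3 ✓

x ≡ 53 (mod 70)


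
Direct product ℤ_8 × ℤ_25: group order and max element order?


|ℤ_8 × ℤ_25| = 8 × 25 = 200
Max element order = lcm(8,25) = 200
Cyclic? Yes (gcd=1)

|ℤ_8×ℤ_25| = 200, max element order = 200


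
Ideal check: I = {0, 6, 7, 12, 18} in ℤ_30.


Check ideal conditions for I = {0, 6, 7, 12, 18} in ℤ_30:
(1) I is an additive subgroup? No
(2) For r ∈ ℤ_30 and a ∈ I: r·a ∈ I? No  [counterexample: r=2, a=7, r·a mod 30 = 14 ∉ I]

No, I is not an ideal of ℤ_30


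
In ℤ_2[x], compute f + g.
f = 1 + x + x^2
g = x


Add coefficients mod 2:
x^0: 1 + 0 = 1 (mod 2)
x^1: 1 + 1 = 0 (mod 2)
x^2: 1 + 0 = 1 (mod 2)
Result: 1 + x^2

f + g = 1 + x^2


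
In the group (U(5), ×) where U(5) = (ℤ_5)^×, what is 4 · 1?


Operation: multiplication mod 5
4 · 1 = (a × b) mod 5 with a = 4, b = 1

4 · 1 = 4


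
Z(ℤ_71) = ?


Z(G) = {g ∈ G | gx = xg for all x ∈ G}
ℤ_71 is abelian, so Z(G) = G

Z(ℤ_71) = ℤ_71


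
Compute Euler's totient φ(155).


Factor n: 155 = 5 × 31
φ(n) = n · ∏(1 - 1/p) over distinct primes p | n
φ(155) = 155 · (1 - 1/5) · (1 - 1/31) = 120

φ(155) = 120


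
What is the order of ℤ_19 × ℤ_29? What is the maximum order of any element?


|ℤ_19 × ℤ_29| = 19 × 29 = 551
Max element order = lcm(19,29) = 551
Cyclic? Yes (gcd=1)

|ℤ_19×ℤ_29| = 551, max element order = 551


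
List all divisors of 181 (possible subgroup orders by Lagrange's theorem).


Lagrange's theorem: |H| divides |G|
|G| = 181
Divisors of 181: 1, 181

Possible subgroup orders: {1, 181}


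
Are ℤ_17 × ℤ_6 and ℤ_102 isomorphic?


Comparing ℤ_17 × ℤ_6 and ℤ_102:
gcd(17,6) = 1, so ℤ_17 × ℤ_6 ≅ ℤ_102 (CRT)

Yes, ℤ_17 × ℤ_6 ≅ ℤ_102


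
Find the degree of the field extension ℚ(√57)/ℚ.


√57 has minimal polynomial x² - 57 (irreducible over ℚ since 57 is squarefree)

[ℚ(√57)/ℚ] = 2


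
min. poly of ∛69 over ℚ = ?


∛69 satisfies x³ - 69 = 0, irreducible over ℚ (no rational root; 69 is not a perfect cube)

Minimal polynomial: x³ - 69


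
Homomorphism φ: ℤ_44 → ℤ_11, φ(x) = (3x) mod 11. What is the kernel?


Kernel = preimage of identity
ker(φ) = {x ∈ ℤ_44 : 3x ≡ 0 (mod 11)}. Since 11 | 44, φ is well-defined. The kernel is the cyclic subgroup ⟨11⟩ of ℤ_44 (order 4), i.e. {0, 11, 22, 33}

ker(φ) = {0, 11, 22, 33}


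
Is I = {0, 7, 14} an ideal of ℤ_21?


Check ideal conditions for I = {0, 7, 14} in ℤ_21:
(1) I is an additive subgroup? Yes
(2) For r ∈ ℤ_21 and a ∈ I: r·a ∈ I? Yes

Yes, I is an ideal of ℤ_21


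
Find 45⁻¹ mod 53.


Use the extended Euclidean algorithm to write 1 = 45·s + 53·t; then s mod 53 is the inverse.
Euclidean algorithm:
  45 = 0·53 + 45
  53 = 1·45 + 8
  45 = 5·8 + 5
  8 = 1·5 + 3
  5 = 1·3 + 2
  3 = 1·2 + 1
  2 = 2·1 + 0
gcd(45,53) = 1
Back-substitution gives: 45·(-20) + 53·(17) = 1
So 45⁻¹ ≡ -20 ≡ 33 (mod 53)
Check: 45 × 33 = 1485 ≡ 1 (mod 53) ✓

45⁻¹ ≡ 33 (mod 53)


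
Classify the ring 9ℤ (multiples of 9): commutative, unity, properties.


9ℤ is a commutative ring under +,× but has no multiplicative identity (1 ∉ 9ℤ); it has no zero divisors, but without unity it is not an integral domain
Commutative: Yes
Integral domain: No
Has unity: No

9ℤ (multiples of 9): Commutative=Yes, Unity=No


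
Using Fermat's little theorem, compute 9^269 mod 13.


Fermat's little theorem: if p is prime and gcd(a,p)=1, then a^(p-1) ≡ 1 (mod p)
p = 13 is prime, gcd(9,13) = 1
Reduce exponent: 269 mod 12 = 5
So 9^269 ≡ 9^5 (mod 13)
9^5 mod 13 = 3

9^269 ≡ 3 (mod 13)


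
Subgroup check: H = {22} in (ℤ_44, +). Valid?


Subgroup test for H = {22} in (ℤ_44, +):
(1) 0 ∈ H? No
(2) Closure: for all a,b ∈ H, (a+b) mod 44 ∈ H? No  [counterexample: 22 + 22 = 0 ∉ H]
(3) Inverses: for all a ∈ H, -a mod 44 ∈ H? Yes

No, H is not a subgroup of ℤ_44


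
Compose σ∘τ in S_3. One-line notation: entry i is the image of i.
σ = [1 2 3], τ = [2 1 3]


σ∘τ: apply τ first, then σ
1 →τ 2 →σ 2
2 →τ 1 →σ 1
3 →τ 3 →σ 3

σ∘τ = [2 1 3]


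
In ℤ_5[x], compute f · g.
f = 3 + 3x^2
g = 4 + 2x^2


Expand and collect like terms; reduce coefficients mod 5:
x^0: 3·4 = 12 ≡ 2 (mod 5)
x^1: 3·0 + 0·4 = 0 ≡ 0 (mod 5)
x^2: 3·2 + 0·0 + 3·4 = 18 ≡ 3 (mod 5)
x^3: 0·2 + 3·0 = 0 ≡ 0 (mod 5)
x^4: 3·2 = 6 ≡ 1 (mod 5)
Result: 2 + 3x^2 + x^4

f · g = 2 + 3x^2 + x^4


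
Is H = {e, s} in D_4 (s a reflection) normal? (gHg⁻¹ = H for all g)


H = {e, s} in D_4 (s a reflection)
r·s·r⁻¹ = sr⁻² ≠ s for n ≥ 3, so {e, s} is not closed under conjugation

No, not a normal subgroup


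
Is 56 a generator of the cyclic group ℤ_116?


g generates ℤ_n iff gcd(g, n) = 1
gcd(56, 116) = 4
Since gcd = 4 ≠ 1, ⟨56⟩ has order 29 < 116, so 56 is not a generator.

No, 56 does not generate ℤ_116


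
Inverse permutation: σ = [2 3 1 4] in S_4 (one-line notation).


To find σ⁻¹, swap domain and range:
σ(1) = 2 → σ⁻¹(2) = 1
σ(2) = 3 → σ⁻¹(3) = 2
σ(3) = 1 → σ⁻¹(1) = 3
σ(4) = 4 → σ⁻¹(4) = 4

σ⁻¹ = [3 1 2 4]


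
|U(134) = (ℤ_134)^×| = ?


U(n) is the group of units mod n; |U(n)| = φ(n)
|U(134)| = φ(134) = 66

|U(134) = (ℤ_134)^×| = 66


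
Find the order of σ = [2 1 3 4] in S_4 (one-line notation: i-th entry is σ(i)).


Cycle decomposition: (1 2)
Cycle lengths: 2
Order = lcm(2) = 2

ord(σ) = 2


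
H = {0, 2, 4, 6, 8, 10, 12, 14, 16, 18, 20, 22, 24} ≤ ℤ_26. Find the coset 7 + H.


7 + H = {7 + h (mod 26) : h ∈ H}
7+0=7, 7+2=9, 7+4=11, 7+6=13, 7+8=15, 7+10=17, 7+12=19, 7+14=21, 7+16=23, 7+18=25, 7+20=1, 7+22=3, 7+24=5
7 + H = {1, 3, 5, 7, 9, 11, 13, 15, 17, 19, 21, 23, 25} = 1 + H

7 + H = {1, 3, 5, 7, 9, 11, 13, 15, 17, 19, 21, 23, 25}


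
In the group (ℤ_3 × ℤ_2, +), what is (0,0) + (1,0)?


Operation: componentwise addition mod (3, 2)
(0,0) + (1,0) = ((a₁+b₁) mod 3, (a₂+b₂) mod 2) with a = (0,0), b = (1,0)

(0,0) + (1,0) = (1,0)


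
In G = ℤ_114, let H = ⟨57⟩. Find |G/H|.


|⟨57⟩| = n / gcd(57, 114) = 114 / 57 = 2
H is normal (ℤ_114 is abelian).
|G/H| = |G| / |H| = 114 / 2 = 57

|G/H| = 57


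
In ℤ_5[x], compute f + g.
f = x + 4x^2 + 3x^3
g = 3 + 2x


Add coefficients mod 5:
x^0: 0 + 3 = 3 (mod 5)
x^1: 1 + 2 = 3 (mod 5)
x^2: 4 + 0 = 4 (mod 5)
x^3: 3 + 0 = 3 (mod 5)
Result: 3 + 3x + 4x^2 + 3x^3

f + g = 3 + 3x + 4x^2 + 3x^3


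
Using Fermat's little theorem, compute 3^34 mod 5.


Fermat's little theorem: if p is prime and gcd(a,p)=1, then a^(p-1) ≡ 1 (mod p)
p = 5 is prime, gcd(3,5) = 1
Reduce exponent: 34 mod 4 = 2
So 3^34 ≡ 3^2 (mod 5)
3^2 mod 5 = 4

3^34 ≡ 4 (mod 5)


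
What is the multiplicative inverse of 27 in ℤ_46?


Use the extended Euclidean algorithm to write 1 = 27·s + 46·t; then s mod 46 is the inverse.
Euclidean algorithm:
  27 = 0·46 + 27
  46 = 1·27 + 19
  27 = 1·19 + 8
  19 = 2·8 + 3
  8 = 2·3 + 2
  3 = 1·2 + 1
  2 = 2·1 + 0
gcd(27,46) = 1
Back-substitution gives: 27·(-17) + 46·(10) = 1
So 27⁻¹ ≡ -17 ≡ 29 (mod 46)
Check: 27 × 29 = 783 ≡ 1 (mod 46) ✓

27⁻¹ ≡ 29 (mod 46)


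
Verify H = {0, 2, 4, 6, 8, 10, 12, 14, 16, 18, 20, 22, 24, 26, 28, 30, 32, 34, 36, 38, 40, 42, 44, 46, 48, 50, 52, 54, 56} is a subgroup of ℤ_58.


Subgroup test for H = {0, 2, 4, 6, 8, 10, 12, 14, 16, 18, 20, 22, 24, 26, 28, 30, 32, 34, 36, 38, 40, 42, 44, 46, 48, 50, 52, 54, 56} in (ℤ_58, +):
(1) 0 ∈ H? Yes
(2) Closure: for all a,b ∈ H, (a+b) mod 58 ∈ H? Yes
(3) Inverses: for all a ∈ H, -a mod 58 ∈ H? Yes

Yes, H is a subgroup of ℤ_58


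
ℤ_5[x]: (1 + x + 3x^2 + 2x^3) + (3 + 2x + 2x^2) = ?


Add coefficients mod 5:
x^0: 1 + 3 = 4 (mod 5)
x^1: 1 + 2 = 3 (mod 5)
x^2: 3 + 2 = 0 (mod 5)
x^3: 2 + 0 = 2 (mod 5)
Result: 4 + 3x + 2x^3

f + g = 4 + 3x + 2x^3


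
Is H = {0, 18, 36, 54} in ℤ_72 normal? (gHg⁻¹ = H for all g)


H = {0, 18, 36, 54} in ℤ_72
ℤ_72 is abelian; every subgroup of an abelian group is normal

Yes, normal subgroup


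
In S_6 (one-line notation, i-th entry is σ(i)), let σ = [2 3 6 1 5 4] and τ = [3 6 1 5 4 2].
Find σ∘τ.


σ∘τ: apply τ first, then σ
1 →τ 3 →σ 6
2 →τ 6 →σ 4
3 →τ 1 →σ 2
4 →τ 5 →σ 5
5 →τ 4 →σ 1
6 →τ 2 →σ 3

σ∘τ = [6 4 2 5 1 3]


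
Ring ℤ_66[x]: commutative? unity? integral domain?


ℤ_66 has zero divisors (2·33 ≡ 0), and these lift to constant zero divisors in ℤ_66[x]; so not an integral domain
Commutative: Yes
Integral domain: No
Has unity: Yes

ℤ_66[x]: Commutative=Yes, Unity=Yes


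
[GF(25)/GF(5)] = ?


GF(25) = GF(5^2), so the extension degree is 2

[GF(25)/GF(5)] = 2


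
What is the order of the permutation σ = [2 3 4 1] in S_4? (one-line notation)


Cycle decomposition: (1 2 3 4)
Cycle lengths: 4
Order = lcm(4) = 4

ord(σ) = 4


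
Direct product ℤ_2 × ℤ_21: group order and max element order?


|ℤ_2 × ℤ_21| = 2 × 21 = 42
Max element order = lcm(2,21) = 42
Cyclic? Yes (gcd=1)

|ℤ_2×ℤ_21| = 42, max element order = 42


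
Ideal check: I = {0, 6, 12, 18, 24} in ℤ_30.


Check ideal conditions for I = {0, 6, 12, 18, 24} in ℤ_30:
(1) I is an additive subgroup? Yes
(2) For r ∈ ℤ_30 and a ∈ I: r·a ∈ I? Yes

Yes, I is an ideal of ℤ_30


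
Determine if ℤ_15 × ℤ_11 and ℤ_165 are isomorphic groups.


Comparing ℤ_15 × ℤ_11 and ℤ_165:
gcd(15,11) = 1, so ℤ_15 × ℤ_11 ≅ ℤ_165 (CRT)

Yes, ℤ_15 × ℤ_11 ≅ ℤ_165


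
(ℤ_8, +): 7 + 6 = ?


Operation: addition mod 8
7 + 6 = (a + b) mod 8 with a = 7, b = 6

7 + 6 = 5


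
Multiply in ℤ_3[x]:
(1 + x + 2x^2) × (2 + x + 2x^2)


Expand and collect like terms; reduce coefficients mod 3:
x^0: 1·2 = 2 ≡ 2 (mod 3)
x^1: 1·1 + 1·2 = 3 ≡ 0 (mod 3)
x^2: 1·2 + 1·1 + 2·2 = 7 ≡ 1 (mod 3)
x^3: 1·2 + 2·1 = 4 ≡ 1 (mod 3)
x^4: 2·2 = 4 ≡ 1 (mod 3)
Result: 2 + x^2 + x^3 + x^4

f · g = 2 + x^2 + x^3 + x^4


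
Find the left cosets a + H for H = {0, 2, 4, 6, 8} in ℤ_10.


H = {0, 2, 4, 6, 8}, |H| = 5
Number of cosets = |G|/|H| = 10/5 = 2
0 + H = {0, 2, 4, 6, 8}
1 + H = {1, 3, 5, 7, 9}

Cosets: 0+H={0,2,4,6,8}; 1+H={1,3,5,7,9}


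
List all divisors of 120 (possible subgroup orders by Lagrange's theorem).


Lagrange's theorem: |H| divides |G|
|G| = 120
Divisors of 120: 1, 2, 3, 4, 5, 6, 8, 10, 12, 15, 20, 24, 30, 40, 60, 120

Possible subgroup orders: {1, 2, 3, 4, 5, 6, 8, 10, 12, 15, 20, 24, 30, 40, 60, 120}


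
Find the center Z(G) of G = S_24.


Z(G) = {g ∈ G | gx = xg for all x ∈ G}
S_n is non-abelian for n ≥ 3; Z(S_24) is trivial

Z(S_24) = {e}


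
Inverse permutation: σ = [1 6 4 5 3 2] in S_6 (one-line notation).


To find σ⁻¹, swap domain and range:
σ(1) = 1 → σ⁻¹(1) = 1
σ(2) = 6 → σ⁻¹(6) = 2
σ(3) = 4 → σ⁻¹(4) = 3
σ(4) = 5 → σ⁻¹(5) = 4
σ(5) = 3 → σ⁻¹(3) = 5
σ(6) = 2 → σ⁻¹(2) = 6

σ⁻¹ = [1 6 5 3 4 2]


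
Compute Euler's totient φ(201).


Factor n: 201 = 3 × 67
φ(n) = n · ∏(1 - 1/p) over distinct primes p | n
φ(201) = 201 · (1 - 1/3) · (1 - 1/67) = 132

φ(201) = 132


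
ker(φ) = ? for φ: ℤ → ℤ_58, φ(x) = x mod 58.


Kernel = preimage of identity
ker(φ) = {x ∈ ℤ : x ≡ 0 (mod 58)} = 58ℤ = {0, ±58, ±116, ...}

ker(φ) = 58ℤ


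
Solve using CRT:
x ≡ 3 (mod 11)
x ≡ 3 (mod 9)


m₁ = 11, m₂ = 9, gcd = 1, so CRT applies. M = m₁·m₂ = 99
Let M₁ = M/m₁ = 9, M₂ = M/m₂ = 11
Find y₁ ≡ M₁⁻¹ (mod m₁): 9⁻¹ ≡ 5 (mod 11)
Find y₂ ≡ M₂⁻¹ (mod m₂): 11⁻¹ ≡ 5 (mod 9)
x = a₁·M₁·y₁ + a₂·M₂·y₂ = 3·9·5 + 3·11·5 = 300
Reduce mod 99: x ≡ 3
Check: 3 mod 11 = 3 ✓, 3 mod 9 = 3 ✓

x ≡ 3 (mod 99)


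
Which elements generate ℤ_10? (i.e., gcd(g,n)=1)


g generates ℤ_n iff gcd(g,n) = 1
Checking each g ∈ {1,...,9}:
gcd(1,10) = 1
gcd(2,10) = 2
gcd(3,10) = 1
gcd(4,10) = 2
gcd(5,10) = 5
gcd(6,10) = 2
gcd(7,10) = 1
gcd(8,10) = 2
gcd(9,10) = 1
Generators: {1, 3, 7, 9}
Number of generators = φ(10) = 4

Generators of ℤ_10 = {1, 3, 7, 9}


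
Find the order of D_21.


|D_n| = 2n (n rotations and n reflections)
|D_21| = 2×21 = 42

|D_21| = 42


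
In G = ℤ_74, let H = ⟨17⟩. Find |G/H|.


|⟨17⟩| = n / gcd(17, 74) = 74 / 1 = 74
H is normal (ℤ_74 is abelian).
|G/H| = |G| / |H| = 74 / 74 = 1

|G/H| = 1


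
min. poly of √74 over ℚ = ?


√74 satisfies x² - 74 = 0, irreducible over ℚ since 74 is squarefree

Minimal polynomial: x² - 74


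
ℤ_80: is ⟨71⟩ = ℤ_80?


g generates ℤ_n iff gcd(g, n) = 1
gcd(71, 80) = 1
Since gcd = 1, 71 is a generator.

Yes, 71 generates ℤ_80


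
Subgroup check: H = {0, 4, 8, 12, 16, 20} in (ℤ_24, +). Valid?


Subgroup test for H = {0, 4, 8, 12, 16, 20} in (ℤ_24, +):
(1) 0 ∈ H? Yes
(2) Closure: for all a,b ∈ H, (a+b) mod 24 ∈ H? Yes
(3) Inverses: for all a ∈ H, -a mod 24 ∈ H? Yes

Yes, H is a subgroup of ℤ_24


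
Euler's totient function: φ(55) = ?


Factor n: 55 = 5 × 11
φ(n) = n · ∏(1 - 1/p) over distinct primes p | n
φ(55) = 55 · (1 - 1/5) · (1 - 1/11) = 40

φ(55) = 40


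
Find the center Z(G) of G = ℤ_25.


Z(G) = {g ∈ G | gx = xg for all x ∈ G}
ℤ_25 is abelian, so Z(G) = G

Z(ℤ_25) = ℤ_25


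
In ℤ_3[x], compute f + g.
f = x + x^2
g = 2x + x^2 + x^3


Add coefficients mod 3:
x^0: 0 + 0 = 0 (mod 3)
x^1: 1 + 2 = 0 (mod 3)
x^2: 1 + 1 = 2 (mod 3)
x^3: 0 + 1 = 1 (mod 3)
Result: 2x^2 + x^3

f + g = 2x^2 + x^3


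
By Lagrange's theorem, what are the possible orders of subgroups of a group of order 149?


Lagrange's theorem: |H| divides |G|
|G| = 149
Divisors of 149: 1, 149

Possible subgroup orders: {1, 149}


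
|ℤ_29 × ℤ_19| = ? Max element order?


|ℤ_29 × ℤ_19| = 29 × 19 = 551
Max element order = lcm(29,19) = 551
Cyclic? Yes (gcd=1)

|ℤ_29×ℤ_19| = 551, max element order = 551


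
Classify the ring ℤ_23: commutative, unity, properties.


ℤ_23 is a commutative ring with unity 1; 23 is prime, so ℤ_23 is a field (hence an integral domain)
Commutative: Yes
Integral domain: Yes
Has unity: Yes

ℤ_23: Commutative=Yes, Unity=Yes


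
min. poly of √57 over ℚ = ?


√57 satisfies x² - 57 = 0, irreducible over ℚ since 57 is squarefree

Minimal polynomial: x² - 57


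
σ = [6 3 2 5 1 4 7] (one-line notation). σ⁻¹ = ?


To find σ⁻¹, swap domain and range:
σ(1) = 6 → σ⁻¹(6) = 1
σ(2) = 3 → σ⁻¹(3) = 2
σ(3) = 2 → σ⁻¹(2) = 3
σ(4) = 5 → σ⁻¹(5) = 4
σ(5) = 1 → σ⁻¹(1) = 5
σ(6) = 4 → σ⁻¹(4) = 6
σ(7) = 7 → σ⁻¹(7) = 7

σ⁻¹ = [5 3 2 6 4 1 7]


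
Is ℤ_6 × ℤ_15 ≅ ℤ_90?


Comparing ℤ_6 × ℤ_15 and ℤ_90:
gcd(6,15) = 3 ≠ 1. Max element order in ℤ_6×ℤ_15 is lcm(6,15) = 30 < 90, so it has no element of order 90

No, ℤ_6 × ℤ_15 ≇ ℤ_90


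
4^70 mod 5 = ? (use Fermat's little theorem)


Fermat's little theorem: if p is prime and gcd(a,p)=1, then a^(p-1) ≡ 1 (mod p)
p = 5 is prime, gcd(4,5) = 1
Reduce exponent: 70 mod 4 = 2
So 4^70 ≡ 4^2 (mod 5)
4^2 mod 5 = 1

4^70 ≡ 1 (mod 5)


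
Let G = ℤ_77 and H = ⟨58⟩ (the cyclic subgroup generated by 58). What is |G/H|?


|⟨58⟩| = n / gcd(58, 77) = 77 / 1 = 77
H is normal (ℤ_77 is abelian).
|G/H| = |G| / |H| = 77 / 77 = 1

|G/H| = 1


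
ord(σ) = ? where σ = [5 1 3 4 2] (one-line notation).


Cycle decomposition: (1 5 2)
Cycle lengths: 3
Order = lcm(3) = 3

ord(σ) = 3


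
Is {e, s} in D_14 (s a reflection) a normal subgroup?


H = {e, s} in D_14 (s a reflection)
r·s·r⁻¹ = sr⁻² ≠ s for n ≥ 3, so {e, s} is not closed under conjugation

No, not a normal subgroup


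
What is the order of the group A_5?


|A_n| = n!/2 (even permutations)
|A_5| = 5!/2 = 120/2 = 60

|A_5| = 60


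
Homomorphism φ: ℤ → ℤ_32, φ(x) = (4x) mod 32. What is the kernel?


Kernel = preimage of identity
ker(φ) = {x ∈ ℤ : 4x ≡ 0 (mod 32)}. gcd(4,32) = 4, so 4x ≡ 0 (mod 32) ⟺ x ≡ 0 (mod 32/4 = 8). Hence ker(φ) = 8ℤ

ker(φ) = 8ℤ


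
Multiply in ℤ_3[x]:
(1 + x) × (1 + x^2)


Expand and collect like terms; reduce coefficients mod 3:
x^0: 1·1 = 1 ≡ 1 (mod 3)
x^1: 1·0 + 1·1 = 1 ≡ 1 (mod 3)
x^2: 1·1 + 1·0 = 1 ≡ 1 (mod 3)
x^3: 1·1 = 1 ≡ 1 (mod 3)
Result: 1 + x + x^2 + x^3

f · g = 1 + x + x^2 + x^3


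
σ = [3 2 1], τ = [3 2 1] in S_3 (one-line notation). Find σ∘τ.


σ∘τ: apply τ first, then σ
1 →τ 3 →σ 1
2 →τ 2 →σ 2
3 →τ 1 →σ 3

σ∘τ = [1 2 3]


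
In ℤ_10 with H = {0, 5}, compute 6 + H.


6 + H = {6 + h (mod 10) : h ∈ H}
6+0=6, 6+5=1
6 + H = {1, 6} = 1 + H

6 + H = {1, 6}


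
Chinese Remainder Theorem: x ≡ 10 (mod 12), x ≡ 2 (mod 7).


m₁ = 12, m₂ = 7, gcd = 1, so CRT applies. M = m₁·m₂ = 84
Let M₁ = M/m₁ = 7, M₂ = M/m₂ = 12
Find y₁ ≡ M₁⁻¹ (mod m₁): 7⁻¹ ≡ 7 (mod 12)
Find y₂ ≡ M₂⁻¹ (mod m₂): 12⁻¹ ≡ 3 (mod 7)
x = a₁·M₁·y₁ + a₂·M₂·y₂ = 10·7·7 + 2·12·3 = 562
Reduce mod 84: x ≡ 58
Check: 58 mod 12 = 10 ✓, 58 mod 7 = 2 ✓

x ≡ 58 (mod 84)


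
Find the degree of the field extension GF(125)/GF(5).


GF(125) = GF(5^3), so the extension degree is 3

[GF(125)/GF(5)] = 3


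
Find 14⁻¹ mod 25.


Use the extended Euclidean algorithm to write 1 = 14·s + 25·t; then s mod 25 is the inverse.
Euclidean algorithm:
  14 = 0·25 + 14
  25 = 1·14 + 11
  14 = 1·11 + 3
  11 = 3·3 + 2
  3 = 1·2 + 1
  2 = 2·1 + 0
gcd(14,25) = 1
Back-substitution gives: 14·(9) + 25·(-5) = 1
So 14⁻¹ ≡ 9 ≡ 9 (mod 25)
Check: 14 × 9 = 126 ≡ 1 (mod 25) ✓

14⁻¹ ≡ 9 (mod 25)
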